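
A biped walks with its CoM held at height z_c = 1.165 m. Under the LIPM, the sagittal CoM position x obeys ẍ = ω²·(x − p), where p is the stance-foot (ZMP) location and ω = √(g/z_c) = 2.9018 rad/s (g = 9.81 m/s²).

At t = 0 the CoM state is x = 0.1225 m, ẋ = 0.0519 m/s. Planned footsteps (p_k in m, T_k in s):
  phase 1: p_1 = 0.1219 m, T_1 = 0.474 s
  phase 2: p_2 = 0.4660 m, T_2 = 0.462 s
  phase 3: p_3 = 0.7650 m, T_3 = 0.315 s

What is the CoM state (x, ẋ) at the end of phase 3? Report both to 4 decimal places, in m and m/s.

x = -0.9776, ẋ = -4.6027

phase 1: p=0.1219, T=0.474, ωT=1.375453, cosh=2.104797, sinh=1.852072; start (x,ẋ)=(0.122500, 0.051900) → end (x,ẋ)=(0.156288, 0.112464)
phase 2: p=0.4660, T=0.462, ωT=1.340632, cosh=2.041568, sinh=1.779888; start (x,ẋ)=(0.156288, 0.112464) → end (x,ẋ)=(-0.097316, -1.370023)
phase 3: p=0.7650, T=0.315, ωT=0.914067, cosh=1.447669, sinh=1.046778; start (x,ẋ)=(-0.097316, -1.370023) → end (x,ẋ)=(-0.977562, -4.602659)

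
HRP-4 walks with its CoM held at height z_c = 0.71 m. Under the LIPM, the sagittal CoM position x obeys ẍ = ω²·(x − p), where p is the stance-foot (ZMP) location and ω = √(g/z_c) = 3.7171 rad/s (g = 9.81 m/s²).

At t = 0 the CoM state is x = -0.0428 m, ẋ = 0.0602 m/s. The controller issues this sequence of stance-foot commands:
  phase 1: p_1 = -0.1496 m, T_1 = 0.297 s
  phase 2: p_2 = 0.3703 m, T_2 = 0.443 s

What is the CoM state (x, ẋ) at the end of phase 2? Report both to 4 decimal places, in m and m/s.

phase 1: p=-0.1496, T=0.297, ωT=1.103979, cosh=1.673846, sinh=1.342297; start (x,ẋ)=(-0.042800, 0.060200) → end (x,ẋ)=(0.050906, 0.633639)
phase 2: p=0.3703, T=0.443, ωT=1.646675, cosh=2.691193, sinh=2.498504; start (x,ẋ)=(0.050906, 0.633639) → end (x,ẋ)=(-0.063342, -1.261029)

x = -0.0633, ẋ = -1.2610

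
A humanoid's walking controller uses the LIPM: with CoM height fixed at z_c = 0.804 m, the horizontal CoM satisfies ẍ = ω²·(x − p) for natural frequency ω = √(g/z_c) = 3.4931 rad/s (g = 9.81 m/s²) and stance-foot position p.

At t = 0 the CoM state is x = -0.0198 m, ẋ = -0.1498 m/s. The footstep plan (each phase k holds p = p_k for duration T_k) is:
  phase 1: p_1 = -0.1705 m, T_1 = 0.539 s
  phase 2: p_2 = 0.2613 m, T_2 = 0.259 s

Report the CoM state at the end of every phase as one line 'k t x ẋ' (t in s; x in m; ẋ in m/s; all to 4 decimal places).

phase 1: p=-0.1705, T=0.539, ωT=1.882781, cosh=3.361961, sinh=3.209794; start (x,ẋ)=(-0.019800, -0.149800) → end (x,ẋ)=(0.198497, 1.186047)
phase 2: p=0.2613, T=0.259, ωT=0.904713, cosh=1.437940, sinh=1.033282; start (x,ẋ)=(0.198497, 1.186047) → end (x,ẋ)=(0.521833, 1.478785)

1 0.5390 0.1985 1.1860
2 0.7980 0.5218 1.4788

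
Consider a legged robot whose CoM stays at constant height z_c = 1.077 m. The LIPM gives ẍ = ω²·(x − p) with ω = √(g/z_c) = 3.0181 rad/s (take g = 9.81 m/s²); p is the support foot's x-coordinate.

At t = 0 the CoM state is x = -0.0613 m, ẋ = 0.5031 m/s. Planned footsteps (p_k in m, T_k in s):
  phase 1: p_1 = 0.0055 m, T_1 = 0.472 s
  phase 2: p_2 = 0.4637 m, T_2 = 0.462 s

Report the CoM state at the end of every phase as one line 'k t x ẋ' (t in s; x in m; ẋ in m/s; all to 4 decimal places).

phase 1: p=0.0055, T=0.472, ωT=1.424543, cosh=2.198289, sinh=1.957670; start (x,ẋ)=(-0.061300, 0.503100) → end (x,ẋ)=(0.184987, 0.711275)
phase 2: p=0.4637, T=0.462, ωT=1.394362, cosh=2.140197, sinh=1.892205; start (x,ẋ)=(0.184987, 0.711275) → end (x,ẋ)=(0.313134, -0.069426)

1 0.4720 0.1850 0.7113
2 0.9340 0.3131 -0.0694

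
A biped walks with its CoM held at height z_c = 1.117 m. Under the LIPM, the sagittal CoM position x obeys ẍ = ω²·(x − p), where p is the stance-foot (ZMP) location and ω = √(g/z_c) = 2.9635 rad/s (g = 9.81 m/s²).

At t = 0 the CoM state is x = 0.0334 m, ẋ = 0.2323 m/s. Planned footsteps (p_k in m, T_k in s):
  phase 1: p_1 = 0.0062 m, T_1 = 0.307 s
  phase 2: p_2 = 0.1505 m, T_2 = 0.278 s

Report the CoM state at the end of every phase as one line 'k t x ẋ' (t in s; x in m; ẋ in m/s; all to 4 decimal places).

phase 1: p=0.0062, T=0.307, ωT=0.909794, cosh=1.443210, sinh=1.040603; start (x,ẋ)=(0.033400, 0.232300) → end (x,ẋ)=(0.127025, 0.419138)
phase 2: p=0.1505, T=0.278, ωT=0.823853, cosh=1.359001, sinh=0.920264; start (x,ẋ)=(0.127025, 0.419138) → end (x,ẋ)=(0.248753, 0.505588)

1 0.3070 0.1270 0.4191
2 0.5850 0.2488 0.5056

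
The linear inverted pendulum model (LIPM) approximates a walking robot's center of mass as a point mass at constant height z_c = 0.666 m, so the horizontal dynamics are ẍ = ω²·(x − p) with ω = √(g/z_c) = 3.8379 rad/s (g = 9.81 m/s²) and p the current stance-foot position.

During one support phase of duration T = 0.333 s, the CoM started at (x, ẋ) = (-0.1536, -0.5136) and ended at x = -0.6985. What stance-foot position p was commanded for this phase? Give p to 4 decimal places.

p = 0.1926

ωT = 3.8379·0.333 = 1.278021; cosh(ωT) = 1.934058, sinh(ωT) = 1.655470
x(T) = p + (x₀−p)·cosh(ωT) + (ẋ₀/ω)·sinh(ωT) ⇒ p·(1 − cosh) = x(T) − x₀·cosh − (ẋ₀/ω)·sinh
numerator   = -0.6985 − (-0.1536)·1.934058 − (-0.5136/3.8379)·1.655470 = -0.179888
denominator = 1 − 1.934058 = -0.934058
p = -0.179888 / -0.934058 = 0.1926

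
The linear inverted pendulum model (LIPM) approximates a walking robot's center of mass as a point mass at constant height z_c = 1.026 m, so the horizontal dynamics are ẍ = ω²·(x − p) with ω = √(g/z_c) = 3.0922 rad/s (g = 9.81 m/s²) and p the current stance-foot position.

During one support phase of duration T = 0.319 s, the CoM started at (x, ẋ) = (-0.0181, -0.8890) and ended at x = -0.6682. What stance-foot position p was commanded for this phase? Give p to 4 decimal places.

p = 0.5855

ωT = 3.0922·0.319 = 0.986412; cosh(ωT) = 1.527254, sinh(ωT) = 1.154341
x(T) = p + (x₀−p)·cosh(ωT) + (ẋ₀/ω)·sinh(ωT) ⇒ p·(1 − cosh) = x(T) − x₀·cosh − (ẋ₀/ω)·sinh
numerator   = -0.6682 − (-0.0181)·1.527254 − (-0.8890/3.0922)·1.154341 = -0.308686
denominator = 1 − 1.527254 = -0.527254
p = -0.308686 / -0.527254 = 0.5855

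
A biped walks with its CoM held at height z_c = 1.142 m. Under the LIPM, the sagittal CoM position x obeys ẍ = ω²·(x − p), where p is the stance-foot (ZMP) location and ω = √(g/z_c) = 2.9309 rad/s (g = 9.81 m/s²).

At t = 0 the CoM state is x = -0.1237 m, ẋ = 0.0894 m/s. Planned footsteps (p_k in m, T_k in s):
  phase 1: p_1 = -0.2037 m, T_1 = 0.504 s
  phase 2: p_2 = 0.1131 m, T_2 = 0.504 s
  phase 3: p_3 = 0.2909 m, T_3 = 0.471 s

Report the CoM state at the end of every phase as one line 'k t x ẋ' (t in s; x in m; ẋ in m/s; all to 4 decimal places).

1 0.5040 0.0440 0.6928
2 1.0080 0.4446 1.1759
3 1.4790 1.3631 3.3250

phase 1: p=-0.2037, T=0.504, ωT=1.477174, cosh=2.304414, sinh=2.076132; start (x,ẋ)=(-0.123700, 0.089400) → end (x,ẋ)=(0.043981, 0.692810)
phase 2: p=0.1131, T=0.504, ωT=1.477174, cosh=2.304414, sinh=2.076132; start (x,ẋ)=(0.043981, 0.692810) → end (x,ẋ)=(0.444579, 1.175933)
phase 3: p=0.2909, T=0.471, ωT=1.380454, cosh=2.114085, sinh=1.862621; start (x,ẋ)=(0.444579, 1.175933) → end (x,ẋ)=(1.363109, 3.324979)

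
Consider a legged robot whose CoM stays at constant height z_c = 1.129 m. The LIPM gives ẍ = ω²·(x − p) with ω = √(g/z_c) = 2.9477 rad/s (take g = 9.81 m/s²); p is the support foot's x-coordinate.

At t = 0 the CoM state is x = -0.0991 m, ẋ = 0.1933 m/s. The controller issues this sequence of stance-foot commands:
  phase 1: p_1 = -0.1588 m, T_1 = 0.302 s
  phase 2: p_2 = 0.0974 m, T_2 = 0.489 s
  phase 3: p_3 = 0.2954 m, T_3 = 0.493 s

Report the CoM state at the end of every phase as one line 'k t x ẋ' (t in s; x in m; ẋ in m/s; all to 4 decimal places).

phase 1: p=-0.1588, T=0.302, ωT=0.890205, cosh=1.423101, sinh=1.012529; start (x,ẋ)=(-0.099100, 0.193300) → end (x,ẋ)=(-0.007443, 0.453268)
phase 2: p=0.0974, T=0.489, ωT=1.441425, cosh=2.231653, sinh=1.995063; start (x,ẋ)=(-0.007443, 0.453268) → end (x,ẋ)=(0.170208, 0.394973)
phase 3: p=0.2954, T=0.493, ωT=1.453216, cosh=2.255332, sinh=2.021515; start (x,ẋ)=(0.170208, 0.394973) → end (x,ẋ)=(0.283921, 0.144800)

1 0.3020 -0.0074 0.4533
2 0.7910 0.1702 0.3950
3 1.2840 0.2839 0.1448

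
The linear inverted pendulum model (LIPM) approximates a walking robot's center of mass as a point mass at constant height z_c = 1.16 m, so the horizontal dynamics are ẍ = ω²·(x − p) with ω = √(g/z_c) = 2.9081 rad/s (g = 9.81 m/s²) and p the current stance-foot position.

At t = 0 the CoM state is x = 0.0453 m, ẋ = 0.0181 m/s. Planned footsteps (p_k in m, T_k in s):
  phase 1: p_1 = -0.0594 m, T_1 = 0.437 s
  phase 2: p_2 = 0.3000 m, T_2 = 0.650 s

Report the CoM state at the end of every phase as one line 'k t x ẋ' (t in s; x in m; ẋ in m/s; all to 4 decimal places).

1 0.4370 0.1521 0.5346
2 1.0870 0.3938 0.4186

phase 1: p=-0.0594, T=0.437, ωT=1.270840, cosh=1.922220, sinh=1.641624; start (x,ẋ)=(0.045300, 0.018100) → end (x,ẋ)=(0.152074, 0.534631)
phase 2: p=0.3000, T=0.650, ωT=1.890265, cosh=3.386077, sinh=3.235046; start (x,ẋ)=(0.152074, 0.534631) → end (x,ẋ)=(0.393848, 0.418636)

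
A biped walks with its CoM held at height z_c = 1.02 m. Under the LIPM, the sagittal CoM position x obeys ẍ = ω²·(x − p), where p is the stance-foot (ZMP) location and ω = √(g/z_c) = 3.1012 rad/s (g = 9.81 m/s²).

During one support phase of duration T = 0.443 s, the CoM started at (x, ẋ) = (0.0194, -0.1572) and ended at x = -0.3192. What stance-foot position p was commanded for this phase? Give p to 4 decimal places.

p = 0.2417

ωT = 3.1012·0.443 = 1.373832; cosh(ωT) = 2.101797, sinh(ωT) = 1.848662
x(T) = p + (x₀−p)·cosh(ωT) + (ẋ₀/ω)·sinh(ωT) ⇒ p·(1 − cosh) = x(T) − x₀·cosh − (ẋ₀/ω)·sinh
numerator   = -0.3192 − (0.0194)·2.101797 − (-0.1572/3.1012)·1.848662 = -0.266266
denominator = 1 − 2.101797 = -1.101797
p = -0.266266 / -1.101797 = 0.2417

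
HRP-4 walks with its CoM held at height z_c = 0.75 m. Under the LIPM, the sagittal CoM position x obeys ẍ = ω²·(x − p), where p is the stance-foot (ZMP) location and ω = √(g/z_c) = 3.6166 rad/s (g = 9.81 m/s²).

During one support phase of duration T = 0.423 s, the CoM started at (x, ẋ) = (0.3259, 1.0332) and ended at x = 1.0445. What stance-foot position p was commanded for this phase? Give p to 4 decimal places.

ωT = 3.6166·0.423 = 1.529822; cosh(ωT) = 2.416964, sinh(ωT) = 2.200390
x(T) = p + (x₀−p)·cosh(ωT) + (ẋ₀/ω)·sinh(ωT) ⇒ p·(1 − cosh) = x(T) − x₀·cosh − (ẋ₀/ω)·sinh
numerator   = 1.0445 − (0.3259)·2.416964 − (1.0332/3.6166)·2.200390 = -0.371802
denominator = 1 − 2.416964 = -1.416964
p = -0.371802 / -1.416964 = 0.2624

p = 0.2624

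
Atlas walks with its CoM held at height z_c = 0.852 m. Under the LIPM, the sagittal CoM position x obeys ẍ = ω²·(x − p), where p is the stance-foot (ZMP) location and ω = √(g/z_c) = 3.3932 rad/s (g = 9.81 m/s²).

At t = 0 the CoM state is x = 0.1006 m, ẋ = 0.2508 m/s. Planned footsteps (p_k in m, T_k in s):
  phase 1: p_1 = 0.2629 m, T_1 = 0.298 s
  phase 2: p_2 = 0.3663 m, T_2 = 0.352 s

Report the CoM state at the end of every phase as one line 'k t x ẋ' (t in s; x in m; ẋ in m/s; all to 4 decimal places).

phase 1: p=0.2629, T=0.298, ωT=1.011174, cosh=1.556308, sinh=1.192517; start (x,ẋ)=(0.100600, 0.250800) → end (x,ẋ)=(0.098453, -0.266416)
phase 2: p=0.3663, T=0.352, ωT=1.194406, cosh=1.802241, sinh=1.499357; start (x,ẋ)=(0.098453, -0.266416) → end (x,ẋ)=(-0.234146, -1.842849)

1 0.2980 0.0985 -0.2664
2 0.6500 -0.2341 -1.8428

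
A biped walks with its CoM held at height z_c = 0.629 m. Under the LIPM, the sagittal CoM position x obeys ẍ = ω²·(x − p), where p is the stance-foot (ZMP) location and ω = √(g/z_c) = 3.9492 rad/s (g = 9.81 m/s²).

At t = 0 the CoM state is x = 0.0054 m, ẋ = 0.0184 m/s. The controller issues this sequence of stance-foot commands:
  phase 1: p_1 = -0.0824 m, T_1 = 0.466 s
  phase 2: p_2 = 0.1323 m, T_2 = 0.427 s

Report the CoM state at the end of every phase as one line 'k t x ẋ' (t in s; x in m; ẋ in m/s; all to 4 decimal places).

phase 1: p=-0.0824, T=0.466, ωT=1.840327, cosh=3.228682, sinh=3.069917; start (x,ẋ)=(0.005400, 0.018400) → end (x,ẋ)=(0.215382, 1.123870)
phase 2: p=0.1323, T=0.427, ωT=1.686308, cosh=2.792356, sinh=2.607155; start (x,ẋ)=(0.215382, 1.123870) → end (x,ẋ)=(1.106242, 3.993668)

1 0.4660 0.2154 1.1239
2 0.8930 1.1062 3.9937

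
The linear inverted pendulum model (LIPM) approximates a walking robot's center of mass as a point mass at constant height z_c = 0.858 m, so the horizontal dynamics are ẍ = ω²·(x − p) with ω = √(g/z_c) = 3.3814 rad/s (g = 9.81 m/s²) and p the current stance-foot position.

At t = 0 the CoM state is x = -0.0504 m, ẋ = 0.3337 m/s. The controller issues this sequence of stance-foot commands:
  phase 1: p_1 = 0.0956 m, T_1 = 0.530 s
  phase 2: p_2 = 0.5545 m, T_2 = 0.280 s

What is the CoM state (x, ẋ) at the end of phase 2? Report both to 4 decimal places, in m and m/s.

x = -0.4998, ẋ = -2.9095

phase 1: p=0.0956, T=0.530, ωT=1.792142, cosh=3.084449, sinh=2.917846; start (x,ẋ)=(-0.050400, 0.333700) → end (x,ẋ)=(-0.066776, -0.411215)
phase 2: p=0.5545, T=0.280, ωT=0.946792, cosh=1.482706, sinh=1.094722; start (x,ẋ)=(-0.066776, -0.411215) → end (x,ẋ)=(-0.499800, -2.909485)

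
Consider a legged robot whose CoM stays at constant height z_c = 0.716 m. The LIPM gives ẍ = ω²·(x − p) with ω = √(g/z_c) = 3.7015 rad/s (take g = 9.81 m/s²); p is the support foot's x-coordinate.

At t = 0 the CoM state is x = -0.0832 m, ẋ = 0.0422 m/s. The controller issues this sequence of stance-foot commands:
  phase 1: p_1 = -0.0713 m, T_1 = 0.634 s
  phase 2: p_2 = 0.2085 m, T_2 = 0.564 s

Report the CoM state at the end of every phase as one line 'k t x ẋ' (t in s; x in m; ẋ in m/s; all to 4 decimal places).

1 0.6340 -0.0750 -0.0055
2 1.1980 -0.9584 -4.1900

phase 1: p=-0.0713, T=0.634, ωT=2.346751, cosh=5.273618, sinh=5.177939; start (x,ẋ)=(-0.083200, 0.042200) → end (x,ẋ)=(-0.075023, -0.005530)
phase 2: p=0.2085, T=0.564, ωT=2.087646, cosh=4.094942, sinh=3.970964; start (x,ẋ)=(-0.075023, -0.005530) → end (x,ẋ)=(-0.958445, -4.190023)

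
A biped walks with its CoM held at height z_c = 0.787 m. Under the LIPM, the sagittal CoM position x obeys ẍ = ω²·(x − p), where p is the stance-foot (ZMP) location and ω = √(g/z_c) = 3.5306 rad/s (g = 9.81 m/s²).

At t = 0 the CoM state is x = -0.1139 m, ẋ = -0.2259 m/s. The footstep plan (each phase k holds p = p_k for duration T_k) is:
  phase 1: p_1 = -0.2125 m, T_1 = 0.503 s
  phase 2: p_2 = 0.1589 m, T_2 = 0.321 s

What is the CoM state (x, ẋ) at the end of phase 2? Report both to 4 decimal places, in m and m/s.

phase 1: p=-0.2125, T=0.503, ωT=1.775892, cosh=3.037439, sinh=2.868106; start (x,ẋ)=(-0.113900, -0.225900) → end (x,ẋ)=(-0.096520, 0.312280)
phase 2: p=0.1589, T=0.321, ωT=1.133323, cosh=1.713960, sinh=1.391999; start (x,ẋ)=(-0.096520, 0.312280) → end (x,ẋ)=(-0.155758, -0.720049)

x = -0.1558, ẋ = -0.7200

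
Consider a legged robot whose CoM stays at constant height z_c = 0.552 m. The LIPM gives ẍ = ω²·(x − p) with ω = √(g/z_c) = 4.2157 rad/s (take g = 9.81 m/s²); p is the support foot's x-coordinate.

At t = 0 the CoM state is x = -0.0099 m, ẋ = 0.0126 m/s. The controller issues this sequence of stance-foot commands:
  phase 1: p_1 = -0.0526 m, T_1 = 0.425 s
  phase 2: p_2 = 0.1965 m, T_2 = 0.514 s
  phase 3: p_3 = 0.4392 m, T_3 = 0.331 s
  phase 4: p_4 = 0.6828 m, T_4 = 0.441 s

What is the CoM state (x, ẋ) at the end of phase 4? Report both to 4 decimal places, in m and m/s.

x = -0.4385, ẋ = -4.5231

phase 1: p=-0.0526, T=0.425, ωT=1.791673, cosh=3.083080, sinh=2.916399; start (x,ẋ)=(-0.009900, 0.012600) → end (x,ẋ)=(0.087764, 0.563829)
phase 2: p=0.1965, T=0.514, ωT=2.166870, cosh=4.422724, sinh=4.308188; start (x,ẋ)=(0.087764, 0.563829) → end (x,ẋ)=(0.291790, 0.518795)
phase 3: p=0.4392, T=0.331, ωT=1.395397, cosh=2.142155, sinh=1.894420; start (x,ẋ)=(0.291790, 0.518795) → end (x,ẋ)=(0.356557, -0.065923)
phase 4: p=0.6828, T=0.441, ωT=1.859124, cosh=3.286960, sinh=3.131151; start (x,ẋ)=(0.356557, -0.065923) → end (x,ẋ)=(-0.438512, -4.523093)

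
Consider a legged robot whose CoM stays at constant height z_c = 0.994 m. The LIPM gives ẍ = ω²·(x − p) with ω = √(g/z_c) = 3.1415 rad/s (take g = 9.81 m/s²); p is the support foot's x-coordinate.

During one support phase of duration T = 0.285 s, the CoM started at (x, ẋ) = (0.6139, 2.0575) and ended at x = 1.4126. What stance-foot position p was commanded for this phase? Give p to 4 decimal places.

ωT = 3.1415·0.285 = 0.895327; cosh(ωT) = 1.428306, sinh(ωT) = 1.019832
x(T) = p + (x₀−p)·cosh(ωT) + (ẋ₀/ω)·sinh(ωT) ⇒ p·(1 − cosh) = x(T) − x₀·cosh − (ẋ₀/ω)·sinh
numerator   = 1.4126 − (0.6139)·1.428306 − (2.0575/3.1415)·1.019832 = -0.132167
denominator = 1 − 1.428306 = -0.428306
p = -0.132167 / -0.428306 = 0.3086

p = 0.3086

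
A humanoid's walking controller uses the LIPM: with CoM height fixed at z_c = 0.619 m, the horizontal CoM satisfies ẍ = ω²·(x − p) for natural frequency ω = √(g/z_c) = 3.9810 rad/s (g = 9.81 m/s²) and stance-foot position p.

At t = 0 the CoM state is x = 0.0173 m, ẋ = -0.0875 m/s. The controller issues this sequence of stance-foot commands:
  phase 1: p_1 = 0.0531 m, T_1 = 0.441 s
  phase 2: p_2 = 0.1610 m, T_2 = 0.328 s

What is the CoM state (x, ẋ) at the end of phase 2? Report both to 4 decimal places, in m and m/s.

phase 1: p=0.0531, T=0.441, ωT=1.755621, cosh=2.979920, sinh=2.807120; start (x,ẋ)=(0.017300, -0.087500) → end (x,ẋ)=(-0.115280, -0.660813)
phase 2: p=0.1610, T=0.328, ωT=1.305768, cosh=1.980743, sinh=1.709779; start (x,ẋ)=(-0.115280, -0.660813) → end (x,ẋ)=(-0.670049, -3.189437)

x = -0.6700, ẋ = -3.1894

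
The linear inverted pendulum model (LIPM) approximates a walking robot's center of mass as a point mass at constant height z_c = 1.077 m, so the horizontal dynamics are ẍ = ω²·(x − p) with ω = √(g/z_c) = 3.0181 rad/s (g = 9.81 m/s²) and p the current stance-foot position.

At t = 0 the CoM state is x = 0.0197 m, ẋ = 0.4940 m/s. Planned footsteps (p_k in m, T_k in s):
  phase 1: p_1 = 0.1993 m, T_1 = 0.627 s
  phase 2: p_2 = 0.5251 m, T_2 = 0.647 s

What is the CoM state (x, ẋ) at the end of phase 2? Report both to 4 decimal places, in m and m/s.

x = -1.0220, ẋ = -4.5076

phase 1: p=0.1993, T=0.627, ωT=1.892349, cosh=3.392826, sinh=3.242108; start (x,ẋ)=(0.019700, 0.494000) → end (x,ẋ)=(0.120614, -0.081331)
phase 2: p=0.5251, T=0.647, ωT=1.952711, cosh=3.594828, sinh=3.452939; start (x,ẋ)=(0.120614, -0.081331) → end (x,ẋ)=(-1.022007, -4.507648)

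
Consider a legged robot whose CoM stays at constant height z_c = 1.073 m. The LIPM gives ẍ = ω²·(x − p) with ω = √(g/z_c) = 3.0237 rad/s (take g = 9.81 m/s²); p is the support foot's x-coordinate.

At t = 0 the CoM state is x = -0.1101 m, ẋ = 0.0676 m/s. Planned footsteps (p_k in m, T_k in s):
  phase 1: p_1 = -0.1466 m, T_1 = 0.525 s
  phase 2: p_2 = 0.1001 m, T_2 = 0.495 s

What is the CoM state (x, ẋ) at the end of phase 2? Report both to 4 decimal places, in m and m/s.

phase 1: p=-0.1466, T=0.525, ωT=1.587443, cosh=2.547836, sinh=2.343388; start (x,ẋ)=(-0.110100, 0.067600) → end (x,ẋ)=(-0.001214, 0.430862)
phase 2: p=0.1001, T=0.495, ωT=1.496731, cosh=2.345463, sinh=2.121602; start (x,ẋ)=(-0.001214, 0.430862) → end (x,ẋ)=(0.164790, 0.360635)

x = 0.1648, ẋ = 0.3606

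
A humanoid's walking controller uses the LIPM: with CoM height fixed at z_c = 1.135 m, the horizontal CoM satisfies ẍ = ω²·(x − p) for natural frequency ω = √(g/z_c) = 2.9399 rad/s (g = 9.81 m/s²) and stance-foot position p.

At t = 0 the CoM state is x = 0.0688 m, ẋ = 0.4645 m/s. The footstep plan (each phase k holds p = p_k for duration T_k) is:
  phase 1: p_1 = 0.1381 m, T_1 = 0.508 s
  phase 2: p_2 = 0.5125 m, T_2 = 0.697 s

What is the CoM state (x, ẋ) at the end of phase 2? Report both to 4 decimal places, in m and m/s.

x = 0.5648, ẋ = 0.3148

phase 1: p=0.1381, T=0.508, ωT=1.493469, cosh=2.338554, sinh=2.113962; start (x,ẋ)=(0.068800, 0.464500) → end (x,ẋ)=(0.310041, 0.655570)
phase 2: p=0.5125, T=0.697, ωT=2.049110, cosh=3.944921, sinh=3.816072; start (x,ẋ)=(0.310041, 0.655570) → end (x,ẋ)=(0.564764, 0.314813)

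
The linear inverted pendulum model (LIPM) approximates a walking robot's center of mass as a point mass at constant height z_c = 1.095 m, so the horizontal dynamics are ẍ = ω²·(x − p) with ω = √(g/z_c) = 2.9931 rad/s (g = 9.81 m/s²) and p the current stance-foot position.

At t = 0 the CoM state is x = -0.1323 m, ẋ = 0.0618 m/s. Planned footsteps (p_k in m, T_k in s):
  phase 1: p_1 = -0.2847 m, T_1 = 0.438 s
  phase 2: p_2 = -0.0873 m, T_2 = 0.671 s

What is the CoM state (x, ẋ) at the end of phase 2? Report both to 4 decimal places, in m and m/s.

phase 1: p=-0.2847, T=0.438, ωT=1.310978, cosh=1.989678, sinh=1.720122; start (x,ẋ)=(-0.132300, 0.061800) → end (x,ẋ)=(0.054043, 0.907593)
phase 2: p=-0.0873, T=0.671, ωT=2.008370, cosh=3.792685, sinh=3.658478; start (x,ẋ)=(0.054043, 0.907593) → end (x,ẋ)=(1.558124, 4.989948)

x = 1.5581, ẋ = 4.9899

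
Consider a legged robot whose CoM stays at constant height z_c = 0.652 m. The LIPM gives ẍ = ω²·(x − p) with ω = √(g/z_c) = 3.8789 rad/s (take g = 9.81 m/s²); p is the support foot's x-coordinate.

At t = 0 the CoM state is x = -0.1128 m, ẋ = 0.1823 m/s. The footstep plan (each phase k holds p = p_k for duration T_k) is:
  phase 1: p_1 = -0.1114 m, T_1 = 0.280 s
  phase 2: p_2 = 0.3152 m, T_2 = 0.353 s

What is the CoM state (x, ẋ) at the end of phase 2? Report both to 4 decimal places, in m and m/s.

phase 1: p=-0.1114, T=0.280, ωT=1.086092, cosh=1.650103, sinh=1.312570; start (x,ẋ)=(-0.112800, 0.182300) → end (x,ẋ)=(-0.052022, 0.293686)
phase 2: p=0.3152, T=0.353, ωT=1.369252, cosh=2.093352, sinh=1.839055; start (x,ẋ)=(-0.052022, 0.293686) → end (x,ẋ)=(-0.314284, -2.004795)

x = -0.3143, ẋ = -2.0048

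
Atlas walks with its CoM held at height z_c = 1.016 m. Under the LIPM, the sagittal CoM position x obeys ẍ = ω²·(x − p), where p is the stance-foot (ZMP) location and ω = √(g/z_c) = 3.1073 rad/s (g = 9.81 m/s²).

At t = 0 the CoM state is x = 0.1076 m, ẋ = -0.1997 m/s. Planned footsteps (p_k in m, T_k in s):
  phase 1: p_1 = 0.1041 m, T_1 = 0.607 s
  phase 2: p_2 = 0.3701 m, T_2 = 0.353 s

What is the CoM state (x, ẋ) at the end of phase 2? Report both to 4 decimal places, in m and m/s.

phase 1: p=0.1041, T=0.607, ωT=1.886131, cosh=3.372733, sinh=3.221076; start (x,ẋ)=(0.107600, -0.199700) → end (x,ẋ)=(-0.091108, -0.638504)
phase 2: p=0.3701, T=0.353, ωT=1.096877, cosh=1.664355, sinh=1.330443; start (x,ẋ)=(-0.091108, -0.638504) → end (x,ẋ)=(-0.670899, -2.969369)

x = -0.6709, ẋ = -2.9694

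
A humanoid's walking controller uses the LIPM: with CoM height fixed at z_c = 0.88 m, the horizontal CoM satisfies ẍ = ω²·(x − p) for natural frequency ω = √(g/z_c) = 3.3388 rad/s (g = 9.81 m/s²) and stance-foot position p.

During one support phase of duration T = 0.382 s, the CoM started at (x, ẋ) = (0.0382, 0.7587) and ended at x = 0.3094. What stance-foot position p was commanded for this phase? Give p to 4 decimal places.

ωT = 3.3388·0.382 = 1.275422; cosh(ωT) = 1.929762, sinh(ωT) = 1.650449
x(T) = p + (x₀−p)·cosh(ωT) + (ẋ₀/ω)·sinh(ωT) ⇒ p·(1 − cosh) = x(T) − x₀·cosh − (ẋ₀/ω)·sinh
numerator   = 0.3094 − (0.0382)·1.929762 − (0.7587/3.3388)·1.650449 = -0.139360
denominator = 1 − 1.929762 = -0.929762
p = -0.139360 / -0.929762 = 0.1499

p = 0.1499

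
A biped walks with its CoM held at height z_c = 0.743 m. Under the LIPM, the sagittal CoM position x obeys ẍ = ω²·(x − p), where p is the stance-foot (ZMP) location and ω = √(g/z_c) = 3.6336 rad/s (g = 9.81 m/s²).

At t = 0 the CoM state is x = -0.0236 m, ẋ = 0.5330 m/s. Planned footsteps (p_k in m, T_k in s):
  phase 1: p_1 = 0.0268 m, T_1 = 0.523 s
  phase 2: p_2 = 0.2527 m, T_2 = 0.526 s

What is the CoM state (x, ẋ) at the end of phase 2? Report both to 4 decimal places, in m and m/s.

x = 1.6474, ẋ = 5.2048

phase 1: p=0.0268, T=0.523, ωT=1.900373, cosh=3.418950, sinh=3.269437; start (x,ẋ)=(-0.023600, 0.533000) → end (x,ẋ)=(0.334067, 1.223557)
phase 2: p=0.2527, T=0.526, ωT=1.911274, cosh=3.454793, sinh=3.306902; start (x,ẋ)=(0.334067, 1.223557) → end (x,ẋ)=(1.647353, 5.204842)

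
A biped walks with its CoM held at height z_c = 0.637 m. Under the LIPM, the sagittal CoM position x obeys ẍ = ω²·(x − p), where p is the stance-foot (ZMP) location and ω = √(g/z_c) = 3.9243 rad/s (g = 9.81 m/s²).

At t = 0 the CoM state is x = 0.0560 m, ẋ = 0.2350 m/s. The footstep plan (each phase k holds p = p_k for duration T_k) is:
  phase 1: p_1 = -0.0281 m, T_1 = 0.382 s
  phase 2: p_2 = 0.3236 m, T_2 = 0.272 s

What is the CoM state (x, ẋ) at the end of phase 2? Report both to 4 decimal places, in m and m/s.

x = 0.6900, ẋ = 1.9054

phase 1: p=-0.0281, T=0.382, ωT=1.499083, cosh=2.350457, sinh=2.127122; start (x,ẋ)=(0.056000, 0.235000) → end (x,ẋ)=(0.296953, 1.254379)
phase 2: p=0.3236, T=0.272, ωT=1.067410, cosh=1.625868, sinh=1.281970; start (x,ẋ)=(0.296953, 1.254379) → end (x,ẋ)=(0.690049, 1.905396)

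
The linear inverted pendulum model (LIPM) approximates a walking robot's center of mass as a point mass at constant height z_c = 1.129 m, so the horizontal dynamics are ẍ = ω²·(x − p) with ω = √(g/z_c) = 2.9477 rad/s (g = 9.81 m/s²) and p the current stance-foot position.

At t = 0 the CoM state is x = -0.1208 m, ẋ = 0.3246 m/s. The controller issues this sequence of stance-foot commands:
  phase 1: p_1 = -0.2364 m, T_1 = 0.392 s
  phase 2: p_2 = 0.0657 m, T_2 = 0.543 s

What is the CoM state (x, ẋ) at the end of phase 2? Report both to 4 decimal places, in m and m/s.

phase 1: p=-0.2364, T=0.392, ωT=1.155498, cosh=1.745253, sinh=1.430353; start (x,ẋ)=(-0.120800, 0.324600) → end (x,ẋ)=(0.122861, 1.053908)
phase 2: p=0.0657, T=0.543, ωT=1.600601, cosh=2.578893, sinh=2.377118; start (x,ẋ)=(0.122861, 1.053908) → end (x,ẋ)=(1.063017, 3.118446)

x = 1.0630, ẋ = 3.1184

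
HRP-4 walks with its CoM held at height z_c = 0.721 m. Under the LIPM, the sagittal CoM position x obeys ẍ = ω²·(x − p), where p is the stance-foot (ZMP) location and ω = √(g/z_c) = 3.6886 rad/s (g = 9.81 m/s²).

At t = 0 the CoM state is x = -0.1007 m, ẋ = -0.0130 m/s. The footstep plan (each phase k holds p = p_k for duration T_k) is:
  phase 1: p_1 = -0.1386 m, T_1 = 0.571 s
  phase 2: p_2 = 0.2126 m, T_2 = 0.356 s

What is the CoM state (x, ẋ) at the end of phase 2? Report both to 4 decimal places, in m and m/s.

phase 1: p=-0.1386, T=0.571, ωT=2.106191, cosh=4.169290, sinh=4.047590; start (x,ẋ)=(-0.100700, -0.013000) → end (x,ẋ)=(0.005151, 0.511644)
phase 2: p=0.2126, T=0.356, ωT=1.313142, cosh=1.993405, sinh=1.724431; start (x,ẋ)=(0.005151, 0.511644) → end (x,ẋ)=(0.038265, -0.299616)

x = 0.0383, ẋ = -0.2996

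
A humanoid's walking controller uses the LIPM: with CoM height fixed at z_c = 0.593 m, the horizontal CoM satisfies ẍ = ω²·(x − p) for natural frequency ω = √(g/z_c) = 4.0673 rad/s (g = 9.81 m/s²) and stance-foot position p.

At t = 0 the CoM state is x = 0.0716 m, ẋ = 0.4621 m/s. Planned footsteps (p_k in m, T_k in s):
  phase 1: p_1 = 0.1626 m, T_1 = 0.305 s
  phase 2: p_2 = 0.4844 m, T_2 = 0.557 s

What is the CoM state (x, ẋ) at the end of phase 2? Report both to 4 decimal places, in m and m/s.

phase 1: p=0.1626, T=0.305, ωT=1.240527, cosh=1.873333, sinh=1.584101; start (x,ẋ)=(0.071600, 0.462100) → end (x,ẋ)=(0.172102, 0.279353)
phase 2: p=0.4844, T=0.557, ωT=2.265486, cosh=4.869794, sinh=4.766014; start (x,ẋ)=(0.172102, 0.279353) → end (x,ẋ)=(-0.709085, -4.693449)

x = -0.7091, ẋ = -4.6934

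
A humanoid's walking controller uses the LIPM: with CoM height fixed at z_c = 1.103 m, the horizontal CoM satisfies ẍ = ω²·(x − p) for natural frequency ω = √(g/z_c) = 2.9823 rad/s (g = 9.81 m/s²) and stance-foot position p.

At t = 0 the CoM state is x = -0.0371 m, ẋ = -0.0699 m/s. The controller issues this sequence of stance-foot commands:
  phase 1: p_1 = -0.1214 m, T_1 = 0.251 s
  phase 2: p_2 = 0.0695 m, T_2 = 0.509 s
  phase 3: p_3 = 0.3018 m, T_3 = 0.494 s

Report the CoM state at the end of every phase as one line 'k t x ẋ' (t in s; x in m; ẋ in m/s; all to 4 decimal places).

phase 1: p=-0.1214, T=0.251, ωT=0.748557, cosh=1.293498, sinh=0.820450; start (x,ẋ)=(-0.037100, -0.069900) → end (x,ẋ)=(-0.031588, 0.115852)
phase 2: p=0.0695, T=0.509, ωT=1.517991, cosh=2.391100, sinh=2.171948; start (x,ẋ)=(-0.031588, 0.115852) → end (x,ẋ)=(-0.087839, -0.377774)
phase 3: p=0.3018, T=0.494, ωT=1.473256, cosh=2.296299, sinh=2.067121; start (x,ẋ)=(-0.087839, -0.377774) → end (x,ẋ)=(-0.854774, -3.269518)

1 0.2510 -0.0316 0.1159
2 0.7600 -0.0878 -0.3778
3 1.2540 -0.8548 -3.2695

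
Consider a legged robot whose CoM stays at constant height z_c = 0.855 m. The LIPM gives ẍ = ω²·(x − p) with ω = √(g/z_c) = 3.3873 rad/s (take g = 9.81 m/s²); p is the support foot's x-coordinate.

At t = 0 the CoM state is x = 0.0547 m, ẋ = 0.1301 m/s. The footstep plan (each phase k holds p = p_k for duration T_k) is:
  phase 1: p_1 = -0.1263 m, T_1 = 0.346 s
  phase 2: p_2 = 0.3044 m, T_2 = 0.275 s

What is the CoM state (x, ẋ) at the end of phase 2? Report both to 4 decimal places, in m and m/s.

phase 1: p=-0.1263, T=0.346, ωT=1.172006, cosh=1.769103, sinh=1.459358; start (x,ẋ)=(0.054700, 0.130100) → end (x,ẋ)=(0.249959, 1.124895)
phase 2: p=0.3044, T=0.275, ωT=0.931508, cosh=1.466146, sinh=1.072187; start (x,ẋ)=(0.249959, 1.124895) → end (x,ẋ)=(0.580646, 1.451540)

x = 0.5806, ẋ = 1.4515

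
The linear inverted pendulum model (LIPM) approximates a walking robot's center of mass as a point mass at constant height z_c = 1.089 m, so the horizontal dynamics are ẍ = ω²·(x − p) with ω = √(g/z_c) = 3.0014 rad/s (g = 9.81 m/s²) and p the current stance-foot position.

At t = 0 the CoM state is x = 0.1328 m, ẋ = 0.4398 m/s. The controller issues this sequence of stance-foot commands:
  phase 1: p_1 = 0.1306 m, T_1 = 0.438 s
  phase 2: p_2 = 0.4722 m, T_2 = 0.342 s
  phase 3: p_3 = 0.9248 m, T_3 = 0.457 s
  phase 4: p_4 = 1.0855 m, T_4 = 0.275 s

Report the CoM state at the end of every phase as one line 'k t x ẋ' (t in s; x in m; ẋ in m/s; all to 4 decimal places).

phase 1: p=0.1306, T=0.438, ωT=1.314613, cosh=1.995944, sinh=1.727366; start (x,ẋ)=(0.132800, 0.439800) → end (x,ẋ)=(0.388105, 0.889222)
phase 2: p=0.4722, T=0.342, ωT=1.026479, cosh=1.574743, sinh=1.216477; start (x,ẋ)=(0.388105, 0.889222) → end (x,ẋ)=(0.700176, 1.093254)
phase 3: p=0.9248, T=0.457, ωT=1.371640, cosh=2.097750, sinh=1.844059; start (x,ẋ)=(0.700176, 1.093254) → end (x,ẋ)=(1.125291, 1.050135)
phase 4: p=1.0855, T=0.275, ωT=0.825385, cosh=1.360413, sinh=0.922347; start (x,ẋ)=(1.125291, 1.050135) → end (x,ẋ)=(1.462344, 1.538771)

1 0.4380 0.3881 0.8892
2 0.7800 0.7002 1.0933
3 1.2370 1.1253 1.0501
4 1.5120 1.4623 1.5388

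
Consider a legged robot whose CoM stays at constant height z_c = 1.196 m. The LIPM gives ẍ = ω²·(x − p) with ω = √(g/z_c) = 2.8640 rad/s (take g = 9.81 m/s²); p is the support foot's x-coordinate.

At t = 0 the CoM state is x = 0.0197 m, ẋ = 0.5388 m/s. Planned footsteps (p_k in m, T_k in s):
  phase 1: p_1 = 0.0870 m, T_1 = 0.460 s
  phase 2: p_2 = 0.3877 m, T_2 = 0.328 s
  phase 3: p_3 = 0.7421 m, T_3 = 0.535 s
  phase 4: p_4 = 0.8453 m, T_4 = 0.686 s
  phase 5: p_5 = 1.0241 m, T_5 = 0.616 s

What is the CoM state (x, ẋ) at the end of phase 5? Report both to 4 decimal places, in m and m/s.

phase 1: p=0.0870, T=0.460, ωT=1.317440, cosh=2.000835, sinh=1.733015; start (x,ẋ)=(0.019700, 0.538800) → end (x,ẋ)=(0.278373, 0.744016)
phase 2: p=0.3877, T=0.328, ωT=0.939392, cosh=1.474645, sinh=1.083780; start (x,ẋ)=(0.278373, 0.744016) → end (x,ẋ)=(0.508029, 0.757816)
phase 3: p=0.7421, T=0.535, ωT=1.532240, cosh=2.422292, sinh=2.206241; start (x,ẋ)=(0.508029, 0.757816) → end (x,ẋ)=(0.758883, 0.356631)
phase 4: p=0.8453, T=0.686, ωT=1.964704, cosh=3.636499, sinh=3.496302; start (x,ẋ)=(0.758883, 0.356631) → end (x,ẋ)=(0.966413, 0.431565)
phase 5: p=1.0241, T=0.616, ωT=1.764224, cosh=3.004180, sinh=2.832861; start (x,ẋ)=(0.966413, 0.431565) → end (x,ẋ)=(1.277671, 0.828468)

x = 1.2777, ẋ = 0.8285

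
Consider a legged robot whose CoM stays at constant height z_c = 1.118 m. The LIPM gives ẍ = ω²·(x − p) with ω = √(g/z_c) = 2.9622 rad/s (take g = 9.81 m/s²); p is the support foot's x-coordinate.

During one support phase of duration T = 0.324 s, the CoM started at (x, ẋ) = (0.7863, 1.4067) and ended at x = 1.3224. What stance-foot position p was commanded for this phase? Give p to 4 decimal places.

ωT = 2.9622·0.324 = 0.959753; cosh(ωT) = 1.497019, sinh(ωT) = 1.114032
x(T) = p + (x₀−p)·cosh(ωT) + (ẋ₀/ω)·sinh(ωT) ⇒ p·(1 − cosh) = x(T) − x₀·cosh − (ẋ₀/ω)·sinh
numerator   = 1.3224 − (0.7863)·1.497019 − (1.4067/2.9622)·1.114032 = -0.383742
denominator = 1 − 1.497019 = -0.497019
p = -0.383742 / -0.497019 = 0.7721

p = 0.7721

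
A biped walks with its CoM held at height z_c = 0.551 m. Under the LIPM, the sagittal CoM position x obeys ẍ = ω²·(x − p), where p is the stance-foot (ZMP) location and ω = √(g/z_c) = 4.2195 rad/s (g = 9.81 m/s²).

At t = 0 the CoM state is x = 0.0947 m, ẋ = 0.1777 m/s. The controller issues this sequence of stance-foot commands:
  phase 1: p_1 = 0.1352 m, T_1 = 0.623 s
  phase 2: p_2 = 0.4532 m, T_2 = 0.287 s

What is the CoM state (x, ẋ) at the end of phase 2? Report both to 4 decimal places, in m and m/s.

phase 1: p=0.1352, T=0.623, ωT=2.628748, cosh=6.964293, sinh=6.892125; start (x,ẋ)=(0.094700, 0.177700) → end (x,ẋ)=(0.143401, 0.059761)
phase 2: p=0.4532, T=0.287, ωT=1.210996, cosh=1.827364, sinh=1.529464; start (x,ẋ)=(0.143401, 0.059761) → end (x,ẋ)=(-0.091254, -1.890104)

x = -0.0913, ẋ = -1.8901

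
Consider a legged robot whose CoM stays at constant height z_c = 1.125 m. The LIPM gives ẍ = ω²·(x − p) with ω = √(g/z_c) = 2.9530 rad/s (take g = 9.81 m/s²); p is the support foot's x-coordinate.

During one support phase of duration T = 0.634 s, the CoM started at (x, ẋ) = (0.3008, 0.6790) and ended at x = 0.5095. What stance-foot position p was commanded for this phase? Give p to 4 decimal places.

ωT = 2.9530·0.634 = 1.872202; cosh(ωT) = 3.328192, sinh(ωT) = 3.174407
x(T) = p + (x₀−p)·cosh(ωT) + (ẋ₀/ω)·sinh(ωT) ⇒ p·(1 − cosh) = x(T) − x₀·cosh − (ẋ₀/ω)·sinh
numerator   = 0.5095 − (0.3008)·3.328192 − (0.6790/2.9530)·3.174407 = -1.221530
denominator = 1 − 3.328192 = -2.328192
p = -1.221530 / -2.328192 = 0.5247

p = 0.5247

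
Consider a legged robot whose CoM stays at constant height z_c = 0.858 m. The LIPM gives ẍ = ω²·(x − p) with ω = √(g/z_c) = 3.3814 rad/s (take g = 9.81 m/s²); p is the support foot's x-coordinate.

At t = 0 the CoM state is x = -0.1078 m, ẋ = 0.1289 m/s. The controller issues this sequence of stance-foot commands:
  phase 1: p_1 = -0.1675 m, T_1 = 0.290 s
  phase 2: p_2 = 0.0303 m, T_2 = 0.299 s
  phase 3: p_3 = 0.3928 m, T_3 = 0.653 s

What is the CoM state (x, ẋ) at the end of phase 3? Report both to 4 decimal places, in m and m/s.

x = -0.4923, ẋ = -2.8325

phase 1: p=-0.1675, T=0.290, ωT=0.980606, cosh=1.520578, sinh=1.145494; start (x,ẋ)=(-0.107800, 0.128900) → end (x,ẋ)=(-0.033055, 0.427243)
phase 2: p=0.0303, T=0.299, ωT=1.011039, cosh=1.556147, sinh=1.192307; start (x,ẋ)=(-0.033055, 0.427243) → end (x,ẋ)=(0.082359, 0.409427)
phase 3: p=0.3928, T=0.653, ωT=2.208054, cosh=4.603955, sinh=4.494041; start (x,ẋ)=(0.082359, 0.409427) → end (x,ẋ)=(-0.492307, -2.832520)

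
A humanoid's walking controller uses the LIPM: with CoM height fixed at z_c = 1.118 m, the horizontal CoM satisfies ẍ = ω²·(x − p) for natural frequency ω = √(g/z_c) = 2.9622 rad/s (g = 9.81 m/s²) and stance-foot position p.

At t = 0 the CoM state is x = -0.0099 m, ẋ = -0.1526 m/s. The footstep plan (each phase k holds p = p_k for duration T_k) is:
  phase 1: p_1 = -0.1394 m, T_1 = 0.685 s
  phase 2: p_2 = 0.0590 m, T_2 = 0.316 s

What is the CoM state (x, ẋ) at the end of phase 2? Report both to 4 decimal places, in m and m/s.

x = 0.5282, ẋ = 1.5926

phase 1: p=-0.1394, T=0.685, ωT=2.029107, cosh=3.869371, sinh=3.737919; start (x,ẋ)=(-0.009900, -0.152600) → end (x,ẋ)=(0.169122, 0.843418)
phase 2: p=0.0590, T=0.316, ωT=0.936055, cosh=1.471037, sinh=1.078865; start (x,ẋ)=(0.169122, 0.843418) → end (x,ẋ)=(0.528175, 1.592628)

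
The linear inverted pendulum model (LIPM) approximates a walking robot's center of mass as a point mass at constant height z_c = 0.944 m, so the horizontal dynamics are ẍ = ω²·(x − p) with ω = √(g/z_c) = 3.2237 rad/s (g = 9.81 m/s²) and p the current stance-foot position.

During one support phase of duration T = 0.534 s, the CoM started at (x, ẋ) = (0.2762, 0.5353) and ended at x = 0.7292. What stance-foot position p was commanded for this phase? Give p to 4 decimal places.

ωT = 3.2237·0.534 = 1.721456; cosh(ωT) = 2.885735, sinh(ωT) = 2.706929
x(T) = p + (x₀−p)·cosh(ωT) + (ẋ₀/ω)·sinh(ωT) ⇒ p·(1 − cosh) = x(T) − x₀·cosh − (ẋ₀/ω)·sinh
numerator   = 0.7292 − (0.2762)·2.885735 − (0.5353/3.2237)·2.706929 = -0.517329
denominator = 1 − 2.885735 = -1.885735
p = -0.517329 / -1.885735 = 0.2743

p = 0.2743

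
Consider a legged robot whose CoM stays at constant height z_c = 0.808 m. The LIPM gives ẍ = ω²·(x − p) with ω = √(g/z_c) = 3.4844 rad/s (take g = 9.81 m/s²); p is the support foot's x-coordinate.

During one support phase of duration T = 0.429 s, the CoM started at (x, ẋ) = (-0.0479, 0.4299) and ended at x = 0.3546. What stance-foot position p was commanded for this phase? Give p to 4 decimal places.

p = -0.1532

ωT = 3.4844·0.429 = 1.494808; cosh(ωT) = 2.341385, sinh(ωT) = 2.117093
x(T) = p + (x₀−p)·cosh(ωT) + (ẋ₀/ω)·sinh(ωT) ⇒ p·(1 − cosh) = x(T) − x₀·cosh − (ẋ₀/ω)·sinh
numerator   = 0.3546 − (-0.0479)·2.341385 − (0.4299/3.4844)·2.117093 = 0.205549
denominator = 1 − 2.341385 = -1.341385
p = 0.205549 / -1.341385 = -0.1532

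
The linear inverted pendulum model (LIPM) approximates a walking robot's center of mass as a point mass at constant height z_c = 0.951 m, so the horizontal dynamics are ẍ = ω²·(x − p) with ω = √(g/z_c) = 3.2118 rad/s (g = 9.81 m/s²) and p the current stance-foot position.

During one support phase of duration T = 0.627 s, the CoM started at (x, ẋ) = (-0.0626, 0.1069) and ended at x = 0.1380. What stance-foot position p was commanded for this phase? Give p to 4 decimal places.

ωT = 3.2118·0.627 = 2.013799; cosh(ωT) = 3.812601, sinh(ωT) = 3.679120
x(T) = p + (x₀−p)·cosh(ωT) + (ẋ₀/ω)·sinh(ωT) ⇒ p·(1 − cosh) = x(T) − x₀·cosh − (ẋ₀/ω)·sinh
numerator   = 0.1380 − (-0.0626)·3.812601 − (0.1069/3.2118)·3.679120 = 0.254215
denominator = 1 − 3.812601 = -2.812601
p = 0.254215 / -2.812601 = -0.0904

p = -0.0904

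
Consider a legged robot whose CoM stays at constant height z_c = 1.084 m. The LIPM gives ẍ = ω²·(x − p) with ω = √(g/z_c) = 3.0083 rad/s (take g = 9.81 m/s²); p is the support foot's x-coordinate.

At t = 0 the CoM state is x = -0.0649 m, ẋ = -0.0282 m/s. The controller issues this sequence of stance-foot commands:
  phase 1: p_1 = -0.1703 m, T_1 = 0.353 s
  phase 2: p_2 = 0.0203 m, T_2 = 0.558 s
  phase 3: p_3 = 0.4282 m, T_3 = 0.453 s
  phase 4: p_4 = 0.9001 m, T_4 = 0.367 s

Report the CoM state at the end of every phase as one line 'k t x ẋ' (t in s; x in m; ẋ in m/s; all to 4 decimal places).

phase 1: p=-0.1703, T=0.353, ωT=1.061930, cosh=1.618867, sinh=1.273079; start (x,ẋ)=(-0.064900, -0.028200) → end (x,ẋ)=(-0.011605, 0.358009)
phase 2: p=0.0203, T=0.558, ωT=1.678631, cosh=2.772423, sinh=2.585794; start (x,ẋ)=(-0.011605, 0.358009) → end (x,ẋ)=(0.239573, 0.744367)
phase 3: p=0.4282, T=0.453, ωT=1.362760, cosh=2.081457, sinh=1.825504; start (x,ẋ)=(0.239573, 0.744367) → end (x,ẋ)=(0.487280, 0.513493)
phase 4: p=0.9001, T=0.367, ωT=1.104046, cosh=1.673936, sinh=1.342409; start (x,ẋ)=(0.487280, 0.513493) → end (x,ẋ)=(0.438204, -0.807566)

1 0.3530 -0.0116 0.3580
2 0.9110 0.2396 0.7444
3 1.3640 0.4873 0.5135
4 1.7310 0.4382 -0.8076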